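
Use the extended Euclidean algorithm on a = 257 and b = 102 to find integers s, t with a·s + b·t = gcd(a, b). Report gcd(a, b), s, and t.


Euclidean algorithm on (257, 102) — divide until remainder is 0:
  257 = 2 · 102 + 53
  102 = 1 · 53 + 49
  53 = 1 · 49 + 4
  49 = 12 · 4 + 1
  4 = 4 · 1 + 0
gcd(257, 102) = 1.
Track Bezout coefficients alongside the remainders: start with r₀ = 257 = a·1 + b·0 (s = 1, t = 0) and r₁ = 102 = a·0 + b·1 (s = 0, t = 1); each new remainder r_{k+1} = r_{k-1} − q_k·r_k inherits s_{k+1} = s_{k-1} − q_k·s_k, t_{k+1} = t_{k-1} − q_k·t_k, so r_k = a·s_k + b·t_k at every step:
  q = 2: r = 53, s = 1 − 2·0 = 1, t = 0 − 2·1 = -2  (check: 257·1 + 102·(-2) = 53)
  q = 1: r = 49, s = 0 − 1·1 = -1, t = 1 − 1·(-2) = 3  (check: 257·(-1) + 102·3 = 49)
  q = 1: r = 4, s = 1 − 1·(-1) = 2, t = -2 − 1·3 = -5  (check: 257·2 + 102·(-5) = 4)
  q = 12: r = 1, s = -1 − 12·2 = -25, t = 3 − 12·(-5) = 63  (check: 257·(-25) + 102·63 = 1)
The row with r = 1 (the gcd) gives the Bezout coefficients s = -25, t = 63.
Result: 257 · (-25) + 102 · (63) = 1.

gcd(257, 102) = 1; s = -25, t = 63 (check: 257·(-25) + 102·63 = 1).


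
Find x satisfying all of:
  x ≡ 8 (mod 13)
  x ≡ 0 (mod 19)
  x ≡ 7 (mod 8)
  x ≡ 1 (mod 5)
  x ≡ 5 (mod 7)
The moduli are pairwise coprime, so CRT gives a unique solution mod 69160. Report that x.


Product of moduli M = 13 · 19 · 8 · 5 · 7 = 69160.
Merge one congruence at a time:
  Start: x ≡ 8 (mod 13).
  Combine with x ≡ 0 (mod 19); new modulus lcm = 247.
    Write x = 8 + 13·t and substitute into x ≡ 0 (mod 19): 13·t ≡ 0 − 8 = -8 (mod 19).
    Reduce coefficients mod 19: 13·t ≡ 11 (mod 19).
    The inverse of 13 mod 19 is 3 (since 13·3 = 39 = 2·19 + 1), so t ≡ 3·11 = 33 ≡ 14 (mod 19).
    Then x = 8 + 13·14 = 190, valid modulo lcm(13, 19) = 247: x ≡ 190 (mod 247).
  Combine with x ≡ 7 (mod 8); new modulus lcm = 1976.
    Write x = 190 + 247·t and substitute into x ≡ 7 (mod 8): 247·t ≡ 7 − 190 = -183 (mod 8).
    Reduce coefficients mod 8: 7·t ≡ 1 (mod 8).
    The inverse of 7 mod 8 is 7 (since 7·7 = 49 = 6·8 + 1), so t ≡ 7·1 = 7 ≡ 7 (mod 8).
    Then x = 190 + 247·7 = 1919, valid modulo lcm(247, 8) = 1976: x ≡ 1919 (mod 1976).
  Combine with x ≡ 1 (mod 5); new modulus lcm = 9880.
    Write x = 1919 + 1976·t and substitute into x ≡ 1 (mod 5): 1976·t ≡ 1 − 1919 = -1918 (mod 5).
    Reduce coefficients mod 5: 1·t ≡ 2 (mod 5).
    So t ≡ 2 (mod 5).
    Then x = 1919 + 1976·2 = 5871, valid modulo lcm(1976, 5) = 9880: x ≡ 5871 (mod 9880).
  Combine with x ≡ 5 (mod 7); new modulus lcm = 69160.
    Write x = 5871 + 9880·t and substitute into x ≡ 5 (mod 7): 9880·t ≡ 5 − 5871 = -5866 (mod 7).
    Reduce coefficients mod 7: 3·t ≡ 0 (mod 7).
    The inverse of 3 mod 7 is 5 (since 3·5 = 15 = 2·7 + 1), so t ≡ 5·0 = 0 ≡ 0 (mod 7).
    Then x = 5871 + 9880·0 = 5871, valid modulo lcm(9880, 7) = 69160: x ≡ 5871 (mod 69160).
Verify against each original: 5871 mod 13 = 8, 5871 mod 19 = 0, 5871 mod 8 = 7, 5871 mod 5 = 1, 5871 mod 7 = 5.

x ≡ 5871 (mod 69160).


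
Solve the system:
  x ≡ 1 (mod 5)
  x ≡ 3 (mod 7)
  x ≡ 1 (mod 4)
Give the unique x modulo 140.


Moduli 5, 7, 4 are pairwise coprime; by CRT there is a unique solution modulo M = 5 · 7 · 4 = 140.
Solve pairwise, accumulating the modulus:
  Start with x ≡ 1 (mod 5).
  Combine with x ≡ 3 (mod 7): since gcd(5, 7) = 1, we get a unique residue mod 35.
    Write x = 1 + 5·t and substitute into x ≡ 3 (mod 7): 5·t ≡ 3 − 1 = 2 (mod 7).
    The inverse of 5 mod 7 is 3 (since 5·3 = 15 = 2·7 + 1), so t ≡ 3·2 = 6 ≡ 6 (mod 7).
    Then x = 1 + 5·6 = 31, valid modulo lcm(5, 7) = 35: x ≡ 31 (mod 35).
  Combine with x ≡ 1 (mod 4): since gcd(35, 4) = 1, we get a unique residue mod 140.
    Write x = 31 + 35·t and substitute into x ≡ 1 (mod 4): 35·t ≡ 1 − 31 = -30 (mod 4).
    Reduce coefficients mod 4: 3·t ≡ 2 (mod 4).
    The inverse of 3 mod 4 is 3 (since 3·3 = 9 = 2·4 + 1), so t ≡ 3·2 = 6 ≡ 2 (mod 4).
    Then x = 31 + 35·2 = 101, valid modulo lcm(35, 4) = 140: x ≡ 101 (mod 140).
Verify: 101 mod 5 = 1 ✓, 101 mod 7 = 3 ✓, 101 mod 4 = 1 ✓.

x ≡ 101 (mod 140).


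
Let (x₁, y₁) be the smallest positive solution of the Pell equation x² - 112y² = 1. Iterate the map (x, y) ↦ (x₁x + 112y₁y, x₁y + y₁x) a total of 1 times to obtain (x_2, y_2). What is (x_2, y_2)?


Step 1: Find the fundamental solution (x₁, y₁) of x² - 112y² = 1.
  Expand √112 as a continued fraction. a₀ = ⌊√112⌋ = 10; iterate m_{k+1} = d_k·a_k − m_k, d_{k+1} = (112 − m_{k+1}²)/d_k, a_{k+1} = ⌊(a₀ + m_{k+1})/d_{k+1}⌋ (starting m₀ = 0, d₀ = 1), with convergents p_k = a_k·p_{k-1} + p_{k-2}, q_k = a_k·q_{k-1} + q_{k-2} (p₋₁ = 1, q₋₁ = 0):
  k = 0: a₀ = 10; p₀/q₀ = 10/1; p₀² − 112·q₀² = 100 − 112 = -12.
  k = 1: m = 10, d = 12, a = ⌊(10 + 10)/12⌋ = 1; p/q = (1·10 + 1)/(1·1 + 0) = 11/1; p² − 112·q² = 121 − 112 = 9.
  k = 2: m = 2, d = 9, a = ⌊(10 + 2)/9⌋ = 1; p/q = (1·11 + 10)/(1·1 + 1) = 21/2; p² − 112·q² = 441 − 448 = -7.
  k = 3: m = 7, d = 7, a = ⌊(10 + 7)/7⌋ = 2; p/q = (2·21 + 11)/(2·2 + 1) = 53/5; p² − 112·q² = 2809 − 2800 = 9.
  k = 4: m = 7, d = 9, a = ⌊(10 + 7)/9⌋ = 1; p/q = (1·53 + 21)/(1·5 + 2) = 74/7; p² − 112·q² = 5476 − 5488 = -12.
  k = 5: m = 2, d = 12, a = ⌊(10 + 2)/12⌋ = 1; p/q = (1·74 + 53)/(1·7 + 5) = 127/12; p² − 112·q² = 16129 − 16128 = 1.
  The first convergent with p² − 112·q² = 1 gives the fundamental solution (x₁, y₁) = (127, 12).
Step 2: Apply the recurrence (x_{n+1}, y_{n+1}) = (x₁x_n + 112y₁y_n, x₁y_n + y₁x_n) repeatedly.
  From (x_1, y_1) = (127, 12): x_2 = 127·127 + 112·12·12 = 32257; y_2 = 127·12 + 12·127 = 3048.
Step 3: Verify x_2² - 112·y_2² = 1040514049 - 1040514048 = 1 (should be 1). ✓

(x_1, y_1) = (127, 12); (x_2, y_2) = (32257, 3048).


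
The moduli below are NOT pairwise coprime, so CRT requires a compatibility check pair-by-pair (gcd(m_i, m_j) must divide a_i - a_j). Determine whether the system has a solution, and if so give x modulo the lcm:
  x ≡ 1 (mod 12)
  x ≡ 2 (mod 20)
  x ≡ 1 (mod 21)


Moduli 12, 20, 21 are not pairwise coprime, so CRT works modulo lcm(m_i) when all pairwise compatibility conditions hold.
Pairwise compatibility: gcd(m_i, m_j) must divide a_i - a_j for every pair.
Merge one congruence at a time:
  Start: x ≡ 1 (mod 12).
  Combine with x ≡ 2 (mod 20): gcd(12, 20) = 4, and 2 - 1 = 1 is NOT divisible by 4.
    ⇒ system is inconsistent (no integer solution).

No solution (the system is inconsistent).


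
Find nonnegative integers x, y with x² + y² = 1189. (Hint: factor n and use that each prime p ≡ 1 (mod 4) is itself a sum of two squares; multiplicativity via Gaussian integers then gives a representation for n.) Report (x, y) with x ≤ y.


Step 1: Factor n = 1189 = 29 · 41.
Step 2: Check the mod-4 condition on each prime factor: 29 ≡ 1 (mod 4), exponent 1; 41 ≡ 1 (mod 4), exponent 1.
All primes ≡ 3 (mod 4) appear to even exponent (or don't appear), so by the two-squares theorem n IS expressible as a sum of two squares.
Step 3: Build a representation. Here n = 29 · 41 is a product of primes ≡ 1 (mod 4). Each prime p ≡ 1 (mod 4) is itself a sum of two squares; find a² by testing p − a² for a perfect square:
  29: 29 − 1² = 28, 29 − 2² = 25 = 5² ⇒ 29 = 2² + 5².
  41: 41 − 1² = 40, 41 − 2² = 37, 41 − 3² = 32, 41 − 4² = 25 = 5² ⇒ 41 = 4² + 5².
  Combine using the Brahmagupta–Fibonacci identity (a² + b²)(c² + d²) = (ac − bd)² + (ad + bc)² = (ac + bd)² + (ad − bc)²:
  29 · 41 = 1189: from (2² + 5²)(4² + 5²), take (2·4 − 5·5, 2·5 + 5·4) = (8 − 25, 10 + 20) = (-17, 30); dropping signs (only squares matter) gives (17, 30); check 17² + 30² = 289 + 900 = 1189 ✓.
Step 4: Order so x ≤ y and verify: 17² + 30² = 289 + 900 = 1189 = n. ✓

n = 1189 = 17² + 30² (one valid representation with x ≤ y).


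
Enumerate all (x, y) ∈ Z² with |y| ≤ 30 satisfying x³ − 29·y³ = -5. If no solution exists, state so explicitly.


The equation is x³ - 29y³ = -5. For fixed y, x³ = 29·y³ − 5, so a solution requires the RHS to be a perfect cube.
Strategy: iterate y from -30 to 30, compute RHS = 29·y³ − 5, and check whether it is a (positive or negative) perfect cube.
Check small values of y:
  y = 0: RHS = -5 is not a perfect cube.
  y = 1: RHS = 24 is not a perfect cube.
  y = -1: RHS = -34 is not a perfect cube.
  y = 2: RHS = 227 is not a perfect cube.
  y = -2: RHS = -237 is not a perfect cube.
  y = 3: RHS = 778 is not a perfect cube.
  y = -3: RHS = -788 is not a perfect cube.
Continuing the search up to |y| = 30 finds no solutions either.
No (x, y) in the scanned range satisfies the equation.

No integer solutions with |y| ≤ 30.


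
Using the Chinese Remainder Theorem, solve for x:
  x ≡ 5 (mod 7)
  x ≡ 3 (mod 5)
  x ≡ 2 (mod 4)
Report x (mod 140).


Moduli 7, 5, 4 are pairwise coprime; by CRT there is a unique solution modulo M = 7 · 5 · 4 = 140.
Solve pairwise, accumulating the modulus:
  Start with x ≡ 5 (mod 7).
  Combine with x ≡ 3 (mod 5): since gcd(7, 5) = 1, we get a unique residue mod 35.
    Write x = 5 + 7·t and substitute into x ≡ 3 (mod 5): 7·t ≡ 3 − 5 = -2 (mod 5).
    Reduce coefficients mod 5: 2·t ≡ 3 (mod 5).
    The inverse of 2 mod 5 is 3 (since 2·3 = 6 = 1·5 + 1), so t ≡ 3·3 = 9 ≡ 4 (mod 5).
    Then x = 5 + 7·4 = 33, valid modulo lcm(7, 5) = 35: x ≡ 33 (mod 35).
  Combine with x ≡ 2 (mod 4): since gcd(35, 4) = 1, we get a unique residue mod 140.
    Write x = 33 + 35·t and substitute into x ≡ 2 (mod 4): 35·t ≡ 2 − 33 = -31 (mod 4).
    Reduce coefficients mod 4: 3·t ≡ 1 (mod 4).
    The inverse of 3 mod 4 is 3 (since 3·3 = 9 = 2·4 + 1), so t ≡ 3·1 = 3 ≡ 3 (mod 4).
    Then x = 33 + 35·3 = 138, valid modulo lcm(35, 4) = 140: x ≡ 138 (mod 140).
Verify: 138 mod 7 = 5 ✓, 138 mod 5 = 3 ✓, 138 mod 4 = 2 ✓.

x ≡ 138 (mod 140).


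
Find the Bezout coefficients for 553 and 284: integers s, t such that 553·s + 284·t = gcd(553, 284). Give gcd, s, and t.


Euclidean algorithm on (553, 284) — divide until remainder is 0:
  553 = 1 · 284 + 269
  284 = 1 · 269 + 15
  269 = 17 · 15 + 14
  15 = 1 · 14 + 1
  14 = 14 · 1 + 0
gcd(553, 284) = 1.
Track Bezout coefficients alongside the remainders: start with r₀ = 553 = a·1 + b·0 (s = 1, t = 0) and r₁ = 284 = a·0 + b·1 (s = 0, t = 1); each new remainder r_{k+1} = r_{k-1} − q_k·r_k inherits s_{k+1} = s_{k-1} − q_k·s_k, t_{k+1} = t_{k-1} − q_k·t_k, so r_k = a·s_k + b·t_k at every step:
  q = 1: r = 269, s = 1 − 1·0 = 1, t = 0 − 1·1 = -1  (check: 553·1 + 284·(-1) = 269)
  q = 1: r = 15, s = 0 − 1·1 = -1, t = 1 − 1·(-1) = 2  (check: 553·(-1) + 284·2 = 15)
  q = 17: r = 14, s = 1 − 17·(-1) = 18, t = -1 − 17·2 = -35  (check: 553·18 + 284·(-35) = 14)
  q = 1: r = 1, s = -1 − 1·18 = -19, t = 2 − 1·(-35) = 37  (check: 553·(-19) + 284·37 = 1)
The row with r = 1 (the gcd) gives the Bezout coefficients s = -19, t = 37.
Result: 553 · (-19) + 284 · (37) = 1.

gcd(553, 284) = 1; s = -19, t = 37 (check: 553·(-19) + 284·37 = 1).


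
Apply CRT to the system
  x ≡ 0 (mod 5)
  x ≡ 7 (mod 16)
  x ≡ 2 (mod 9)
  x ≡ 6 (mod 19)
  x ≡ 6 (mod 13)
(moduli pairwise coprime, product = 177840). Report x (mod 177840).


Product of moduli M = 5 · 16 · 9 · 19 · 13 = 177840.
Merge one congruence at a time:
  Start: x ≡ 0 (mod 5).
  Combine with x ≡ 7 (mod 16); new modulus lcm = 80.
    Write x = 0 + 5·t and substitute into x ≡ 7 (mod 16): 5·t ≡ 7 − 0 = 7 (mod 16).
    The inverse of 5 mod 16 is 13 (since 5·13 = 65 = 4·16 + 1), so t ≡ 13·7 = 91 ≡ 11 (mod 16).
    Then x = 0 + 5·11 = 55, valid modulo lcm(5, 16) = 80: x ≡ 55 (mod 80).
  Combine with x ≡ 2 (mod 9); new modulus lcm = 720.
    Write x = 55 + 80·t and substitute into x ≡ 2 (mod 9): 80·t ≡ 2 − 55 = -53 (mod 9).
    Reduce coefficients mod 9: 8·t ≡ 1 (mod 9).
    The inverse of 8 mod 9 is 8 (since 8·8 = 64 = 7·9 + 1), so t ≡ 8·1 = 8 ≡ 8 (mod 9).
    Then x = 55 + 80·8 = 695, valid modulo lcm(80, 9) = 720: x ≡ 695 (mod 720).
  Combine with x ≡ 6 (mod 19); new modulus lcm = 13680.
    Write x = 695 + 720·t and substitute into x ≡ 6 (mod 19): 720·t ≡ 6 − 695 = -689 (mod 19).
    Reduce coefficients mod 19: 17·t ≡ 14 (mod 19).
    The inverse of 17 mod 19 is 9 (since 17·9 = 153 = 8·19 + 1), so t ≡ 9·14 = 126 ≡ 12 (mod 19).
    Then x = 695 + 720·12 = 9335, valid modulo lcm(720, 19) = 13680: x ≡ 9335 (mod 13680).
  Combine with x ≡ 6 (mod 13); new modulus lcm = 177840.
    Write x = 9335 + 13680·t and substitute into x ≡ 6 (mod 13): 13680·t ≡ 6 − 9335 = -9329 (mod 13).
    Reduce coefficients mod 13: 4·t ≡ 5 (mod 13).
    The inverse of 4 mod 13 is 10 (since 4·10 = 40 = 3·13 + 1), so t ≡ 10·5 = 50 ≡ 11 (mod 13).
    Then x = 9335 + 13680·11 = 159815, valid modulo lcm(13680, 13) = 177840: x ≡ 159815 (mod 177840).
Verify against each original: 159815 mod 5 = 0, 159815 mod 16 = 7, 159815 mod 9 = 2, 159815 mod 19 = 6, 159815 mod 13 = 6.

x ≡ 159815 (mod 177840).


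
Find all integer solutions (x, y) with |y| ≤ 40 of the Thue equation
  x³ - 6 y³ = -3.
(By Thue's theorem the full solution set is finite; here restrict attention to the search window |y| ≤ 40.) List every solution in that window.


The equation is x³ - 6y³ = -3. For fixed y, x³ = 6·y³ − 3, so a solution requires the RHS to be a perfect cube.
Strategy: iterate y from -40 to 40, compute RHS = 6·y³ − 3, and check whether it is a (positive or negative) perfect cube.
Check small values of y:
  y = 0: RHS = -3 is not a perfect cube.
  y = 1: RHS = 3 is not a perfect cube.
  y = -1: RHS = -9 is not a perfect cube.
  y = 2: RHS = 45 is not a perfect cube.
  y = -2: RHS = -51 is not a perfect cube.
  y = 3: RHS = 159 is not a perfect cube.
  y = -3: RHS = -165 is not a perfect cube.
Continuing the search up to |y| = 40 finds no solutions either.
No (x, y) in the scanned range satisfies the equation.

No integer solutions with |y| ≤ 40.


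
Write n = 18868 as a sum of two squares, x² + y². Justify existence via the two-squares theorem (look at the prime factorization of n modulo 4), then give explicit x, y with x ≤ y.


Step 1: Factor n = 18868 = 2^2 · 53 · 89.
Step 2: Check the mod-4 condition on each prime factor: 2 = 2 (special); 53 ≡ 1 (mod 4), exponent 1; 89 ≡ 1 (mod 4), exponent 1.
All primes ≡ 3 (mod 4) appear to even exponent (or don't appear), so by the two-squares theorem n IS expressible as a sum of two squares.
Step 3: Build a representation. Group n = k² · m with k = 2 and m = 53 · 89 = 4717 (a product of primes ≡ 1 (mod 4)); a representation of m scales to one of n via (k·x)² + (k·y)² = k²(x² + y²). Each prime p ≡ 1 (mod 4) is itself a sum of two squares; find a² by testing p − a² for a perfect square:
  53: 53 − 1² = 52, 53 − 2² = 49 = 7² ⇒ 53 = 2² + 7².
  89: 89 − 1² = 88, 89 − 2² = 85, 89 − 3² = 80, 89 − 4² = 73, 89 − 5² = 64 = 8² ⇒ 89 = 5² + 8².
  Combine using the Brahmagupta–Fibonacci identity (a² + b²)(c² + d²) = (ac − bd)² + (ad + bc)² = (ac + bd)² + (ad − bc)²:
  53 · 89 = 4717: from (2² + 7²)(5² + 8²), take (2·5 − 7·8, 2·8 + 7·5) = (10 − 56, 16 + 35) = (-46, 51); dropping signs (only squares matter) gives (46, 51); check 46² + 51² = 2116 + 2601 = 4717 ✓.
  Scale by k = 2: (2·46, 2·51) = (92, 102).
Step 4: Order so x ≤ y and verify: 92² + 102² = 8464 + 10404 = 18868 = n. ✓

n = 18868 = 92² + 102² (one valid representation with x ≤ y).


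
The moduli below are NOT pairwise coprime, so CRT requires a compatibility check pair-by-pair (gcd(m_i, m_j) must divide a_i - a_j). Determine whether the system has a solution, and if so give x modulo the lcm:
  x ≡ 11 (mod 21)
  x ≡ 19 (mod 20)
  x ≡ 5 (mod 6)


Moduli 21, 20, 6 are not pairwise coprime, so CRT works modulo lcm(m_i) when all pairwise compatibility conditions hold.
Pairwise compatibility: gcd(m_i, m_j) must divide a_i - a_j for every pair.
Merge one congruence at a time:
  Start: x ≡ 11 (mod 21).
  Combine with x ≡ 19 (mod 20): gcd(21, 20) = 1; 19 - 11 = 8, which IS divisible by 1, so compatible.
    Write x = 11 + 21·t and substitute into x ≡ 19 (mod 20): 21·t ≡ 19 − 11 = 8 (mod 20).
    Reduce coefficients mod 20: 1·t ≡ 8 (mod 20).
    So t ≡ 8 (mod 20).
    Then x = 11 + 21·8 = 179, valid modulo lcm(21, 20) = 420: x ≡ 179 (mod 420).
  Combine with x ≡ 5 (mod 6): gcd(420, 6) = 6; 5 - 179 = -174, which IS divisible by 6, so compatible.
    Write x = 179 + 420·t and substitute into x ≡ 5 (mod 6): 420·t ≡ 5 − 179 = -174 (mod 6).
    Divide the congruence (and modulus) by g = 6: 70·t ≡ -29 (mod 1).
    Modulo 1 every t works; take t = 0.
    Then x = 179 + 420·0 = 179, valid modulo lcm(420, 6) = 420: x ≡ 179 (mod 420).
Verify: 179 mod 21 = 11, 179 mod 20 = 19, 179 mod 6 = 5.

x ≡ 179 (mod 420).


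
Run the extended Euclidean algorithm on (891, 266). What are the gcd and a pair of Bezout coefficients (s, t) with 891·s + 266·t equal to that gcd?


Euclidean algorithm on (891, 266) — divide until remainder is 0:
  891 = 3 · 266 + 93
  266 = 2 · 93 + 80
  93 = 1 · 80 + 13
  80 = 6 · 13 + 2
  13 = 6 · 2 + 1
  2 = 2 · 1 + 0
gcd(891, 266) = 1.
Track Bezout coefficients alongside the remainders: start with r₀ = 891 = a·1 + b·0 (s = 1, t = 0) and r₁ = 266 = a·0 + b·1 (s = 0, t = 1); each new remainder r_{k+1} = r_{k-1} − q_k·r_k inherits s_{k+1} = s_{k-1} − q_k·s_k, t_{k+1} = t_{k-1} − q_k·t_k, so r_k = a·s_k + b·t_k at every step:
  q = 3: r = 93, s = 1 − 3·0 = 1, t = 0 − 3·1 = -3  (check: 891·1 + 266·(-3) = 93)
  q = 2: r = 80, s = 0 − 2·1 = -2, t = 1 − 2·(-3) = 7  (check: 891·(-2) + 266·7 = 80)
  q = 1: r = 13, s = 1 − 1·(-2) = 3, t = -3 − 1·7 = -10  (check: 891·3 + 266·(-10) = 13)
  q = 6: r = 2, s = -2 − 6·3 = -20, t = 7 − 6·(-10) = 67  (check: 891·(-20) + 266·67 = 2)
  q = 6: r = 1, s = 3 − 6·(-20) = 123, t = -10 − 6·67 = -412  (check: 891·123 + 266·(-412) = 1)
The row with r = 1 (the gcd) gives the Bezout coefficients s = 123, t = -412.
Result: 891 · (123) + 266 · (-412) = 1.

gcd(891, 266) = 1; s = 123, t = -412 (check: 891·123 + 266·(-412) = 1).


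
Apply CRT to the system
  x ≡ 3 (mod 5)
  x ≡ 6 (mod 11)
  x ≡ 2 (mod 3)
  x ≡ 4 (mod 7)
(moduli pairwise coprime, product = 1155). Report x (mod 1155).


Product of moduli M = 5 · 11 · 3 · 7 = 1155.
Merge one congruence at a time:
  Start: x ≡ 3 (mod 5).
  Combine with x ≡ 6 (mod 11); new modulus lcm = 55.
    Write x = 3 + 5·t and substitute into x ≡ 6 (mod 11): 5·t ≡ 6 − 3 = 3 (mod 11).
    The inverse of 5 mod 11 is 9 (since 5·9 = 45 = 4·11 + 1), so t ≡ 9·3 = 27 ≡ 5 (mod 11).
    Then x = 3 + 5·5 = 28, valid modulo lcm(5, 11) = 55: x ≡ 28 (mod 55).
  Combine with x ≡ 2 (mod 3); new modulus lcm = 165.
    Write x = 28 + 55·t and substitute into x ≡ 2 (mod 3): 55·t ≡ 2 − 28 = -26 (mod 3).
    Reduce coefficients mod 3: 1·t ≡ 1 (mod 3).
    So t ≡ 1 (mod 3).
    Then x = 28 + 55·1 = 83, valid modulo lcm(55, 3) = 165: x ≡ 83 (mod 165).
  Combine with x ≡ 4 (mod 7); new modulus lcm = 1155.
    Write x = 83 + 165·t and substitute into x ≡ 4 (mod 7): 165·t ≡ 4 − 83 = -79 (mod 7).
    Reduce coefficients mod 7: 4·t ≡ 5 (mod 7).
    The inverse of 4 mod 7 is 2 (since 4·2 = 8 = 1·7 + 1), so t ≡ 2·5 = 10 ≡ 3 (mod 7).
    Then x = 83 + 165·3 = 578, valid modulo lcm(165, 7) = 1155: x ≡ 578 (mod 1155).
Verify against each original: 578 mod 5 = 3, 578 mod 11 = 6, 578 mod 3 = 2, 578 mod 7 = 4.

x ≡ 578 (mod 1155).


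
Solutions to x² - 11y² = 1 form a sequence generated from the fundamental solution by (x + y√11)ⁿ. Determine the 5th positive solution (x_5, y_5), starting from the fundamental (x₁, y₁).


Step 1: Find the fundamental solution (x₁, y₁) of x² - 11y² = 1.
  Expand √11 as a continued fraction. a₀ = ⌊√11⌋ = 3; iterate m_{k+1} = d_k·a_k − m_k, d_{k+1} = (11 − m_{k+1}²)/d_k, a_{k+1} = ⌊(a₀ + m_{k+1})/d_{k+1}⌋ (starting m₀ = 0, d₀ = 1), with convergents p_k = a_k·p_{k-1} + p_{k-2}, q_k = a_k·q_{k-1} + q_{k-2} (p₋₁ = 1, q₋₁ = 0):
  k = 0: a₀ = 3; p₀/q₀ = 3/1; p₀² − 11·q₀² = 9 − 11 = -2.
  k = 1: m = 3, d = 2, a = ⌊(3 + 3)/2⌋ = 3; p/q = (3·3 + 1)/(3·1 + 0) = 10/3; p² − 11·q² = 100 − 99 = 1.
  The first convergent with p² − 11·q² = 1 gives the fundamental solution (x₁, y₁) = (10, 3).
Step 2: Apply the recurrence (x_{n+1}, y_{n+1}) = (x₁x_n + 11y₁y_n, x₁y_n + y₁x_n) repeatedly.
  From (x_1, y_1) = (10, 3): x_2 = 10·10 + 11·3·3 = 199; y_2 = 10·3 + 3·10 = 60.
  From (x_2, y_2) = (199, 60): x_3 = 10·199 + 11·3·60 = 3970; y_3 = 10·60 + 3·199 = 1197.
  From (x_3, y_3) = (3970, 1197): x_4 = 10·3970 + 11·3·1197 = 79201; y_4 = 10·1197 + 3·3970 = 23880.
  From (x_4, y_4) = (79201, 23880): x_5 = 10·79201 + 11·3·23880 = 1580050; y_5 = 10·23880 + 3·79201 = 476403.
Step 3: Verify x_5² - 11·y_5² = 2496558002500 - 2496558002499 = 1 (should be 1). ✓

(x_1, y_1) = (10, 3); (x_5, y_5) = (1580050, 476403).


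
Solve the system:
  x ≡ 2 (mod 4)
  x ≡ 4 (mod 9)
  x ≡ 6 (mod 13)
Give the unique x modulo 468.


Moduli 4, 9, 13 are pairwise coprime; by CRT there is a unique solution modulo M = 4 · 9 · 13 = 468.
Solve pairwise, accumulating the modulus:
  Start with x ≡ 2 (mod 4).
  Combine with x ≡ 4 (mod 9): since gcd(4, 9) = 1, we get a unique residue mod 36.
    Write x = 2 + 4·t and substitute into x ≡ 4 (mod 9): 4·t ≡ 4 − 2 = 2 (mod 9).
    The inverse of 4 mod 9 is 7 (since 4·7 = 28 = 3·9 + 1), so t ≡ 7·2 = 14 ≡ 5 (mod 9).
    Then x = 2 + 4·5 = 22, valid modulo lcm(4, 9) = 36: x ≡ 22 (mod 36).
  Combine with x ≡ 6 (mod 13): since gcd(36, 13) = 1, we get a unique residue mod 468.
    Write x = 22 + 36·t and substitute into x ≡ 6 (mod 13): 36·t ≡ 6 − 22 = -16 (mod 13).
    Reduce coefficients mod 13: 10·t ≡ 10 (mod 13).
    The inverse of 10 mod 13 is 4 (since 10·4 = 40 = 3·13 + 1), so t ≡ 4·10 = 40 ≡ 1 (mod 13).
    Then x = 22 + 36·1 = 58, valid modulo lcm(36, 13) = 468: x ≡ 58 (mod 468).
Verify: 58 mod 4 = 2 ✓, 58 mod 9 = 4 ✓, 58 mod 13 = 6 ✓.

x ≡ 58 (mod 468).


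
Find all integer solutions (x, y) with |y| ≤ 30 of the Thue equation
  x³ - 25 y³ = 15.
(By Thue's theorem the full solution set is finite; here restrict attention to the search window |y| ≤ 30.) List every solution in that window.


The equation is x³ - 25y³ = 15. For fixed y, x³ = 25·y³ + 15, so a solution requires the RHS to be a perfect cube.
Strategy: iterate y from -30 to 30, compute RHS = 25·y³ + 15, and check whether it is a (positive or negative) perfect cube.
Check small values of y:
  y = 0: RHS = 15 is not a perfect cube.
  y = 1: RHS = 40 is not a perfect cube.
  y = -1: RHS = -10 is not a perfect cube.
  y = 2: RHS = 215 is not a perfect cube.
  y = -2: RHS = -185 is not a perfect cube.
  y = 3: RHS = 690 is not a perfect cube.
  y = -3: RHS = -660 is not a perfect cube.
Continuing the search up to |y| = 30 finds no solutions either.
No (x, y) in the scanned range satisfies the equation.

No integer solutions with |y| ≤ 30.


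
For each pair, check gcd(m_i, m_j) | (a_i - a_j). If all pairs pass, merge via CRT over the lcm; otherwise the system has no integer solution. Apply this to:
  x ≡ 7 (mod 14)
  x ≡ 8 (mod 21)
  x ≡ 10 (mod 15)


Moduli 14, 21, 15 are not pairwise coprime, so CRT works modulo lcm(m_i) when all pairwise compatibility conditions hold.
Pairwise compatibility: gcd(m_i, m_j) must divide a_i - a_j for every pair.
Merge one congruence at a time:
  Start: x ≡ 7 (mod 14).
  Combine with x ≡ 8 (mod 21): gcd(14, 21) = 7, and 8 - 7 = 1 is NOT divisible by 7.
    ⇒ system is inconsistent (no integer solution).

No solution (the system is inconsistent).


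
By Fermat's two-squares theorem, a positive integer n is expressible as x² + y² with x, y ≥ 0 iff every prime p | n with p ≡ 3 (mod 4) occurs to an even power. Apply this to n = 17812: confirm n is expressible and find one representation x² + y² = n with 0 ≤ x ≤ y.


Step 1: Factor n = 17812 = 2^2 · 61 · 73.
Step 2: Check the mod-4 condition on each prime factor: 2 = 2 (special); 61 ≡ 1 (mod 4), exponent 1; 73 ≡ 1 (mod 4), exponent 1.
All primes ≡ 3 (mod 4) appear to even exponent (or don't appear), so by the two-squares theorem n IS expressible as a sum of two squares.
Step 3: Build a representation. Group n = k² · m with k = 2 and m = 61 · 73 = 4453 (a product of primes ≡ 1 (mod 4)); a representation of m scales to one of n via (k·x)² + (k·y)² = k²(x² + y²). Each prime p ≡ 1 (mod 4) is itself a sum of two squares; find a² by testing p − a² for a perfect square:
  61: 61 − 1² = 60, 61 − 2² = 57, 61 − 3² = 52, 61 − 4² = 45, 61 − 5² = 36 = 6² ⇒ 61 = 5² + 6².
  73: 73 − 1² = 72, 73 − 2² = 69, 73 − 3² = 64 = 8² ⇒ 73 = 3² + 8².
  Combine using the Brahmagupta–Fibonacci identity (a² + b²)(c² + d²) = (ac − bd)² + (ad + bc)² = (ac + bd)² + (ad − bc)²:
  61 · 73 = 4453: from (5² + 6²)(3² + 8²), take (5·3 − 6·8, 5·8 + 6·3) = (15 − 48, 40 + 18) = (-33, 58); dropping signs (only squares matter) gives (33, 58); check 33² + 58² = 1089 + 3364 = 4453 ✓.
  Scale by k = 2: (2·33, 2·58) = (66, 116).
Step 4: Order so x ≤ y and verify: 66² + 116² = 4356 + 13456 = 17812 = n. ✓

n = 17812 = 66² + 116² (one valid representation with x ≤ y).


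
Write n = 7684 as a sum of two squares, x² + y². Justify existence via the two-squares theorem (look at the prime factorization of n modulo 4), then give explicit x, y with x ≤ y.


Step 1: Factor n = 7684 = 2^2 · 17 · 113.
Step 2: Check the mod-4 condition on each prime factor: 2 = 2 (special); 17 ≡ 1 (mod 4), exponent 1; 113 ≡ 1 (mod 4), exponent 1.
All primes ≡ 3 (mod 4) appear to even exponent (or don't appear), so by the two-squares theorem n IS expressible as a sum of two squares.
Step 3: Build a representation. Group n = k² · m with k = 2 and m = 17 · 113 = 1921 (a product of primes ≡ 1 (mod 4)); a representation of m scales to one of n via (k·x)² + (k·y)² = k²(x² + y²). Each prime p ≡ 1 (mod 4) is itself a sum of two squares; find a² by testing p − a² for a perfect square:
  17: 17 − 1² = 16 = 4² ⇒ 17 = 1² + 4².
  113: 113 − 1² = 112, 113 − 2² = 109, 113 − 3² = 104, 113 − 4² = 97, 113 − 5² = 88, 113 − 6² = 77, 113 − 7² = 64 = 8² ⇒ 113 = 7² + 8².
  Combine using the Brahmagupta–Fibonacci identity (a² + b²)(c² + d²) = (ac − bd)² + (ad + bc)² = (ac + bd)² + (ad − bc)²:
  17 · 113 = 1921: from (1² + 4²)(7² + 8²), take (1·7 − 4·8, 1·8 + 4·7) = (7 − 32, 8 + 28) = (-25, 36); dropping signs (only squares matter) gives (25, 36); check 25² + 36² = 625 + 1296 = 1921 ✓.
  Scale by k = 2: (2·25, 2·36) = (50, 72).
Step 4: Order so x ≤ y and verify: 50² + 72² = 2500 + 5184 = 7684 = n. ✓

n = 7684 = 50² + 72² (one valid representation with x ≤ y).


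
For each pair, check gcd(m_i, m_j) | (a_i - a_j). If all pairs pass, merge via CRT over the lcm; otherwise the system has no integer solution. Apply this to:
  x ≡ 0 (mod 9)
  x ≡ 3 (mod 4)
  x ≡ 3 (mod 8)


Moduli 9, 4, 8 are not pairwise coprime, so CRT works modulo lcm(m_i) when all pairwise compatibility conditions hold.
Pairwise compatibility: gcd(m_i, m_j) must divide a_i - a_j for every pair.
Merge one congruence at a time:
  Start: x ≡ 0 (mod 9).
  Combine with x ≡ 3 (mod 4): gcd(9, 4) = 1; 3 - 0 = 3, which IS divisible by 1, so compatible.
    Write x = 0 + 9·t and substitute into x ≡ 3 (mod 4): 9·t ≡ 3 − 0 = 3 (mod 4).
    Reduce coefficients mod 4: 1·t ≡ 3 (mod 4).
    So t ≡ 3 (mod 4).
    Then x = 0 + 9·3 = 27, valid modulo lcm(9, 4) = 36: x ≡ 27 (mod 36).
  Combine with x ≡ 3 (mod 8): gcd(36, 8) = 4; 3 - 27 = -24, which IS divisible by 4, so compatible.
    Write x = 27 + 36·t and substitute into x ≡ 3 (mod 8): 36·t ≡ 3 − 27 = -24 (mod 8).
    Divide the congruence (and modulus) by g = 4: 9·t ≡ -6 (mod 2).
    Reduce coefficients mod 2: 1·t ≡ 0 (mod 2).
    So t ≡ 0 (mod 2).
    Then x = 27 + 36·0 = 27, valid modulo lcm(36, 8) = 72: x ≡ 27 (mod 72).
Verify: 27 mod 9 = 0, 27 mod 4 = 3, 27 mod 8 = 3.

x ≡ 27 (mod 72).


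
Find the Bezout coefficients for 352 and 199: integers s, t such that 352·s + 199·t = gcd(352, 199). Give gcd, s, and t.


Euclidean algorithm on (352, 199) — divide until remainder is 0:
  352 = 1 · 199 + 153
  199 = 1 · 153 + 46
  153 = 3 · 46 + 15
  46 = 3 · 15 + 1
  15 = 15 · 1 + 0
gcd(352, 199) = 1.
Track Bezout coefficients alongside the remainders: start with r₀ = 352 = a·1 + b·0 (s = 1, t = 0) and r₁ = 199 = a·0 + b·1 (s = 0, t = 1); each new remainder r_{k+1} = r_{k-1} − q_k·r_k inherits s_{k+1} = s_{k-1} − q_k·s_k, t_{k+1} = t_{k-1} − q_k·t_k, so r_k = a·s_k + b·t_k at every step:
  q = 1: r = 153, s = 1 − 1·0 = 1, t = 0 − 1·1 = -1  (check: 352·1 + 199·(-1) = 153)
  q = 1: r = 46, s = 0 − 1·1 = -1, t = 1 − 1·(-1) = 2  (check: 352·(-1) + 199·2 = 46)
  q = 3: r = 15, s = 1 − 3·(-1) = 4, t = -1 − 3·2 = -7  (check: 352·4 + 199·(-7) = 15)
  q = 3: r = 1, s = -1 − 3·4 = -13, t = 2 − 3·(-7) = 23  (check: 352·(-13) + 199·23 = 1)
The row with r = 1 (the gcd) gives the Bezout coefficients s = -13, t = 23.
Result: 352 · (-13) + 199 · (23) = 1.

gcd(352, 199) = 1; s = -13, t = 23 (check: 352·(-13) + 199·23 = 1).


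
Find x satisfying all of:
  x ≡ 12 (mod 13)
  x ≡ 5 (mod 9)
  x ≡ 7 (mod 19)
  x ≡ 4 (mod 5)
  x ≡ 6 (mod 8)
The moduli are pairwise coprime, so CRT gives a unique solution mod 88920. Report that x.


Product of moduli M = 13 · 9 · 19 · 5 · 8 = 88920.
Merge one congruence at a time:
  Start: x ≡ 12 (mod 13).
  Combine with x ≡ 5 (mod 9); new modulus lcm = 117.
    Write x = 12 + 13·t and substitute into x ≡ 5 (mod 9): 13·t ≡ 5 − 12 = -7 (mod 9).
    Reduce coefficients mod 9: 4·t ≡ 2 (mod 9).
    The inverse of 4 mod 9 is 7 (since 4·7 = 28 = 3·9 + 1), so t ≡ 7·2 = 14 ≡ 5 (mod 9).
    Then x = 12 + 13·5 = 77, valid modulo lcm(13, 9) = 117: x ≡ 77 (mod 117).
  Combine with x ≡ 7 (mod 19); new modulus lcm = 2223.
    Write x = 77 + 117·t and substitute into x ≡ 7 (mod 19): 117·t ≡ 7 − 77 = -70 (mod 19).
    Reduce coefficients mod 19: 3·t ≡ 6 (mod 19).
    The inverse of 3 mod 19 is 13 (since 3·13 = 39 = 2·19 + 1), so t ≡ 13·6 = 78 ≡ 2 (mod 19).
    Then x = 77 + 117·2 = 311, valid modulo lcm(117, 19) = 2223: x ≡ 311 (mod 2223).
  Combine with x ≡ 4 (mod 5); new modulus lcm = 11115.
    Write x = 311 + 2223·t and substitute into x ≡ 4 (mod 5): 2223·t ≡ 4 − 311 = -307 (mod 5).
    Reduce coefficients mod 5: 3·t ≡ 3 (mod 5).
    The inverse of 3 mod 5 is 2 (since 3·2 = 6 = 1·5 + 1), so t ≡ 2·3 = 6 ≡ 1 (mod 5).
    Then x = 311 + 2223·1 = 2534, valid modulo lcm(2223, 5) = 11115: x ≡ 2534 (mod 11115).
  Combine with x ≡ 6 (mod 8); new modulus lcm = 88920.
    Write x = 2534 + 11115·t and substitute into x ≡ 6 (mod 8): 11115·t ≡ 6 − 2534 = -2528 (mod 8).
    Reduce coefficients mod 8: 3·t ≡ 0 (mod 8).
    The inverse of 3 mod 8 is 3 (since 3·3 = 9 = 1·8 + 1), so t ≡ 3·0 = 0 ≡ 0 (mod 8).
    Then x = 2534 + 11115·0 = 2534, valid modulo lcm(11115, 8) = 88920: x ≡ 2534 (mod 88920).
Verify against each original: 2534 mod 13 = 12, 2534 mod 9 = 5, 2534 mod 19 = 7, 2534 mod 5 = 4, 2534 mod 8 = 6.

x ≡ 2534 (mod 88920).


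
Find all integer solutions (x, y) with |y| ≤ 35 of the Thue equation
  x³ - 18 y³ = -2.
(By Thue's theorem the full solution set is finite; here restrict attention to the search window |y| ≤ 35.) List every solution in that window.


The equation is x³ - 18y³ = -2. For fixed y, x³ = 18·y³ − 2, so a solution requires the RHS to be a perfect cube.
Strategy: iterate y from -35 to 35, compute RHS = 18·y³ − 2, and check whether it is a (positive or negative) perfect cube.
Check small values of y:
  y = 0: RHS = -2 is not a perfect cube.
  y = 1: RHS = 16 is not a perfect cube.
  y = -1: RHS = -20 is not a perfect cube.
  y = 2: RHS = 142 is not a perfect cube.
  y = -2: RHS = -146 is not a perfect cube.
  y = 3: RHS = 484 is not a perfect cube.
  y = -3: RHS = -488 is not a perfect cube.
Continuing the search up to |y| = 35 finds no solutions either.
No (x, y) in the scanned range satisfies the equation.

No integer solutions with |y| ≤ 35.


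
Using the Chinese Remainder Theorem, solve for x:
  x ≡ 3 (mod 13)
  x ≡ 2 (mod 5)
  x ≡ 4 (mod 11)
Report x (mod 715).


Moduli 13, 5, 11 are pairwise coprime; by CRT there is a unique solution modulo M = 13 · 5 · 11 = 715.
Solve pairwise, accumulating the modulus:
  Start with x ≡ 3 (mod 13).
  Combine with x ≡ 2 (mod 5): since gcd(13, 5) = 1, we get a unique residue mod 65.
    Write x = 3 + 13·t and substitute into x ≡ 2 (mod 5): 13·t ≡ 2 − 3 = -1 (mod 5).
    Reduce coefficients mod 5: 3·t ≡ 4 (mod 5).
    The inverse of 3 mod 5 is 2 (since 3·2 = 6 = 1·5 + 1), so t ≡ 2·4 = 8 ≡ 3 (mod 5).
    Then x = 3 + 13·3 = 42, valid modulo lcm(13, 5) = 65: x ≡ 42 (mod 65).
  Combine with x ≡ 4 (mod 11): since gcd(65, 11) = 1, we get a unique residue mod 715.
    Write x = 42 + 65·t and substitute into x ≡ 4 (mod 11): 65·t ≡ 4 − 42 = -38 (mod 11).
    Reduce coefficients mod 11: 10·t ≡ 6 (mod 11).
    The inverse of 10 mod 11 is 10 (since 10·10 = 100 = 9·11 + 1), so t ≡ 10·6 = 60 ≡ 5 (mod 11).
    Then x = 42 + 65·5 = 367, valid modulo lcm(65, 11) = 715: x ≡ 367 (mod 715).
Verify: 367 mod 13 = 3 ✓, 367 mod 5 = 2 ✓, 367 mod 11 = 4 ✓.

x ≡ 367 (mod 715).


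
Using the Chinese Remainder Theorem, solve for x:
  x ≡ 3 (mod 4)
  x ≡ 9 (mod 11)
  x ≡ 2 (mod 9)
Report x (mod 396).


Moduli 4, 11, 9 are pairwise coprime; by CRT there is a unique solution modulo M = 4 · 11 · 9 = 396.
Solve pairwise, accumulating the modulus:
  Start with x ≡ 3 (mod 4).
  Combine with x ≡ 9 (mod 11): since gcd(4, 11) = 1, we get a unique residue mod 44.
    Write x = 3 + 4·t and substitute into x ≡ 9 (mod 11): 4·t ≡ 9 − 3 = 6 (mod 11).
    The inverse of 4 mod 11 is 3 (since 4·3 = 12 = 1·11 + 1), so t ≡ 3·6 = 18 ≡ 7 (mod 11).
    Then x = 3 + 4·7 = 31, valid modulo lcm(4, 11) = 44: x ≡ 31 (mod 44).
  Combine with x ≡ 2 (mod 9): since gcd(44, 9) = 1, we get a unique residue mod 396.
    Write x = 31 + 44·t and substitute into x ≡ 2 (mod 9): 44·t ≡ 2 − 31 = -29 (mod 9).
    Reduce coefficients mod 9: 8·t ≡ 7 (mod 9).
    The inverse of 8 mod 9 is 8 (since 8·8 = 64 = 7·9 + 1), so t ≡ 8·7 = 56 ≡ 2 (mod 9).
    Then x = 31 + 44·2 = 119, valid modulo lcm(44, 9) = 396: x ≡ 119 (mod 396).
Verify: 119 mod 4 = 3 ✓, 119 mod 11 = 9 ✓, 119 mod 9 = 2 ✓.

x ≡ 119 (mod 396).


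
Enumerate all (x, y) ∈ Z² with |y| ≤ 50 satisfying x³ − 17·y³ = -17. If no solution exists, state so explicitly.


The equation is x³ - 17y³ = -17. For fixed y, x³ = 17·y³ − 17, so a solution requires the RHS to be a perfect cube.
Strategy: iterate y from -50 to 50, compute RHS = 17·y³ − 17, and check whether it is a (positive or negative) perfect cube.
Check small values of y:
  y = 0: RHS = -17 is not a perfect cube.
  y = 1: RHS = 0 = (0)³ ⇒ x = 0 works.
  y = -1: RHS = -34 is not a perfect cube.
  y = 2: RHS = 119 is not a perfect cube.
  y = -2: RHS = -153 is not a perfect cube.
  y = 3: RHS = 442 is not a perfect cube.
  y = -3: RHS = -476 is not a perfect cube.
Continuing the search up to |y| = 50 finds no further solutions beyond those listed.
Collected solutions: (0, 1).

Solutions (with |y| ≤ 50): (0, 1).


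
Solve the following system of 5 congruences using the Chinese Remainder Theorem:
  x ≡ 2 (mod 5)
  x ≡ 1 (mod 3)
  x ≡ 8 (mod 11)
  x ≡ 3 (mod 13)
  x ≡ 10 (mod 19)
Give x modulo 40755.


Product of moduli M = 5 · 3 · 11 · 13 · 19 = 40755.
Merge one congruence at a time:
  Start: x ≡ 2 (mod 5).
  Combine with x ≡ 1 (mod 3); new modulus lcm = 15.
    Write x = 2 + 5·t and substitute into x ≡ 1 (mod 3): 5·t ≡ 1 − 2 = -1 (mod 3).
    Reduce coefficients mod 3: 2·t ≡ 2 (mod 3).
    The inverse of 2 mod 3 is 2 (since 2·2 = 4 = 1·3 + 1), so t ≡ 2·2 = 4 ≡ 1 (mod 3).
    Then x = 2 + 5·1 = 7, valid modulo lcm(5, 3) = 15: x ≡ 7 (mod 15).
  Combine with x ≡ 8 (mod 11); new modulus lcm = 165.
    Write x = 7 + 15·t and substitute into x ≡ 8 (mod 11): 15·t ≡ 8 − 7 = 1 (mod 11).
    Reduce coefficients mod 11: 4·t ≡ 1 (mod 11).
    The inverse of 4 mod 11 is 3 (since 4·3 = 12 = 1·11 + 1), so t ≡ 3·1 = 3 ≡ 3 (mod 11).
    Then x = 7 + 15·3 = 52, valid modulo lcm(15, 11) = 165: x ≡ 52 (mod 165).
  Combine with x ≡ 3 (mod 13); new modulus lcm = 2145.
    Write x = 52 + 165·t and substitute into x ≡ 3 (mod 13): 165·t ≡ 3 − 52 = -49 (mod 13).
    Reduce coefficients mod 13: 9·t ≡ 3 (mod 13).
    The inverse of 9 mod 13 is 3 (since 9·3 = 27 = 2·13 + 1), so t ≡ 3·3 = 9 ≡ 9 (mod 13).
    Then x = 52 + 165·9 = 1537, valid modulo lcm(165, 13) = 2145: x ≡ 1537 (mod 2145).
  Combine with x ≡ 10 (mod 19); new modulus lcm = 40755.
    Write x = 1537 + 2145·t and substitute into x ≡ 10 (mod 19): 2145·t ≡ 10 − 1537 = -1527 (mod 19).
    Reduce coefficients mod 19: 17·t ≡ 12 (mod 19).
    The inverse of 17 mod 19 is 9 (since 17·9 = 153 = 8·19 + 1), so t ≡ 9·12 = 108 ≡ 13 (mod 19).
    Then x = 1537 + 2145·13 = 29422, valid modulo lcm(2145, 19) = 40755: x ≡ 29422 (mod 40755).
Verify against each original: 29422 mod 5 = 2, 29422 mod 3 = 1, 29422 mod 11 = 8, 29422 mod 13 = 3, 29422 mod 19 = 10.

x ≡ 29422 (mod 40755).


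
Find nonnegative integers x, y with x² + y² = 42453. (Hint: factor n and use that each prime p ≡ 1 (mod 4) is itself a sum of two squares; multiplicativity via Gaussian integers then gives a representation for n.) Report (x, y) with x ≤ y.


Step 1: Factor n = 42453 = 3^2 · 53 · 89.
Step 2: Check the mod-4 condition on each prime factor: 3 ≡ 3 (mod 4), exponent 2 (must be even); 53 ≡ 1 (mod 4), exponent 1; 89 ≡ 1 (mod 4), exponent 1.
All primes ≡ 3 (mod 4) appear to even exponent (or don't appear), so by the two-squares theorem n IS expressible as a sum of two squares.
Step 3: Build a representation. Group n = k² · m with k = 3 and m = 53 · 89 = 4717 (a product of primes ≡ 1 (mod 4)); a representation of m scales to one of n via (k·x)² + (k·y)² = k²(x² + y²). Each prime p ≡ 1 (mod 4) is itself a sum of two squares; find a² by testing p − a² for a perfect square:
  53: 53 − 1² = 52, 53 − 2² = 49 = 7² ⇒ 53 = 2² + 7².
  89: 89 − 1² = 88, 89 − 2² = 85, 89 − 3² = 80, 89 − 4² = 73, 89 − 5² = 64 = 8² ⇒ 89 = 5² + 8².
  Combine using the Brahmagupta–Fibonacci identity (a² + b²)(c² + d²) = (ac − bd)² + (ad + bc)² = (ac + bd)² + (ad − bc)²:
  53 · 89 = 4717: from (2² + 7²)(5² + 8²), take (2·5 − 7·8, 2·8 + 7·5) = (10 − 56, 16 + 35) = (-46, 51); dropping signs (only squares matter) gives (46, 51); check 46² + 51² = 2116 + 2601 = 4717 ✓.
  Scale by k = 3: (3·46, 3·51) = (138, 153).
Step 4: Order so x ≤ y and verify: 138² + 153² = 19044 + 23409 = 42453 = n. ✓

n = 42453 = 138² + 153² (one valid representation with x ≤ y).


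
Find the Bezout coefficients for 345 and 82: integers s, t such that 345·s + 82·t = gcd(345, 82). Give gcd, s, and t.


Euclidean algorithm on (345, 82) — divide until remainder is 0:
  345 = 4 · 82 + 17
  82 = 4 · 17 + 14
  17 = 1 · 14 + 3
  14 = 4 · 3 + 2
  3 = 1 · 2 + 1
  2 = 2 · 1 + 0
gcd(345, 82) = 1.
Track Bezout coefficients alongside the remainders: start with r₀ = 345 = a·1 + b·0 (s = 1, t = 0) and r₁ = 82 = a·0 + b·1 (s = 0, t = 1); each new remainder r_{k+1} = r_{k-1} − q_k·r_k inherits s_{k+1} = s_{k-1} − q_k·s_k, t_{k+1} = t_{k-1} − q_k·t_k, so r_k = a·s_k + b·t_k at every step:
  q = 4: r = 17, s = 1 − 4·0 = 1, t = 0 − 4·1 = -4  (check: 345·1 + 82·(-4) = 17)
  q = 4: r = 14, s = 0 − 4·1 = -4, t = 1 − 4·(-4) = 17  (check: 345·(-4) + 82·17 = 14)
  q = 1: r = 3, s = 1 − 1·(-4) = 5, t = -4 − 1·17 = -21  (check: 345·5 + 82·(-21) = 3)
  q = 4: r = 2, s = -4 − 4·5 = -24, t = 17 − 4·(-21) = 101  (check: 345·(-24) + 82·101 = 2)
  q = 1: r = 1, s = 5 − 1·(-24) = 29, t = -21 − 1·101 = -122  (check: 345·29 + 82·(-122) = 1)
The row with r = 1 (the gcd) gives the Bezout coefficients s = 29, t = -122.
Result: 345 · (29) + 82 · (-122) = 1.

gcd(345, 82) = 1; s = 29, t = -122 (check: 345·29 + 82·(-122) = 1).
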